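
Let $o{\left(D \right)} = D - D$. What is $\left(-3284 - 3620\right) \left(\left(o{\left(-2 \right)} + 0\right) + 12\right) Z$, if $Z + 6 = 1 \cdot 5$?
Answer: $82848$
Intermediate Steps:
$o{\left(D \right)} = 0$
$Z = -1$ ($Z = -6 + 1 \cdot 5 = -6 + 5 = -1$)
$\left(-3284 - 3620\right) \left(\left(o{\left(-2 \right)} + 0\right) + 12\right) Z = \left(-3284 - 3620\right) \left(\left(0 + 0\right) + 12\right) \left(-1\right) = \left(-3284 - 3620\right) \left(0 + 12\right) \left(-1\right) = - 6904 \cdot 12 \left(-1\right) = \left(-6904\right) \left(-12\right) = 82848$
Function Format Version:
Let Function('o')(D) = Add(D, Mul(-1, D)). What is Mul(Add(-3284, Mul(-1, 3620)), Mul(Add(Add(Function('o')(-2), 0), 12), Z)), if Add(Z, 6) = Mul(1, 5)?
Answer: 82848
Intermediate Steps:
Function('o')(D) = 0
Z = -1 (Z = Add(-6, Mul(1, 5)) = Add(-6, 5) = -1)
Mul(Add(-3284, Mul(-1, 3620)), Mul(Add(Add(Function('o')(-2), 0), 12), Z)) = Mul(Add(-3284, Mul(-1, 3620)), Mul(Add(Add(0, 0), 12), -1)) = Mul(Add(-3284, -3620), Mul(Add(0, 12), -1)) = Mul(-6904, Mul(12, -1)) = Mul(-6904, -12) = 82848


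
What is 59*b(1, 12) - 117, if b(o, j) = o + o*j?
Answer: 650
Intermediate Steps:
b(o, j) = o + j*o
59*b(1, 12) - 117 = 59*(1*(1 + 12)) - 117 = 59*(1*13) - 117 = 59*13 - 117 = 767 - 117 = 650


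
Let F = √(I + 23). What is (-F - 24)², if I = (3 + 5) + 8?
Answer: (24 + √39)² ≈ 914.76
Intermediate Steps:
I = 16 (I = 8 + 8 = 16)
F = √39 (F = √(16 + 23) = √39 ≈ 6.2450)
(-F - 24)² = (-√39 - 24)² = (-24 - √39)²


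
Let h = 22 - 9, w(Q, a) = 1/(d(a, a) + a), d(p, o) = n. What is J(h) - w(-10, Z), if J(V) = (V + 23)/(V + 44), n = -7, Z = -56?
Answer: 775/1197 ≈ 0.64745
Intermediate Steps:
d(p, o) = -7
w(Q, a) = 1/(-7 + a)
h = 13
J(V) = (23 + V)/(44 + V)
J(h) - w(-10, Z) = (23 + 13)/(44 + 13) - 1/(-7 - 56) = 36/57 - 1/(-63) = (1/57)*36 - 1*(-1/63) = 12/19 + 1/63 = 775/1197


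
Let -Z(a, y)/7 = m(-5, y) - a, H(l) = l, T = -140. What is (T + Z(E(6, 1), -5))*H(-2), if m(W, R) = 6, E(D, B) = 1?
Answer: 350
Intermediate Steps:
Z(a, y) = -42 + 7*a (Z(a, y) = -7*(6 - a) = -42 + 7*a)
(T + Z(E(6, 1), -5))*H(-2) = (-140 + (-42 + 7*1))*(-2) = (-140 + (-42 + 7))*(-2) = (-140 - 35)*(-2) = -175*(-2) = 350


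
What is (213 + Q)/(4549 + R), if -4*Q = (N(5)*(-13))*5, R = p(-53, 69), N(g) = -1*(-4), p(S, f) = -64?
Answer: 278/4485 ≈ 0.061984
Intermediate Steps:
N(g) = 4
R = -64
Q = 65 (Q = -4*(-13)*5/4 = -(-13)*5 = -¼*(-260) = 65)
(213 + Q)/(4549 + R) = (213 + 65)/(4549 - 64) = 278/4485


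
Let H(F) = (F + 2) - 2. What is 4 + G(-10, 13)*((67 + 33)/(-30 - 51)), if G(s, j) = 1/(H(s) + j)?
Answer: 872/243 ≈ 3.5885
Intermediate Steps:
H(F) = F (H(F) = (2 + F) - 2 = F)
G(s, j) = 1/(j + s) (G(s, j) = 1/(s + j) = 1/(j + s))
4 + G(-10, 13)*((67 + 33)/(-30 - 51)) = 4 + ((67 + 33)/(-30 - 51))/(13 - 10) = 4 + (100/(-81))/3 = 4 + (100*(-1/81))/3 = 4 + (⅓)*(-100/81) = 4 - 100/243 = 872/243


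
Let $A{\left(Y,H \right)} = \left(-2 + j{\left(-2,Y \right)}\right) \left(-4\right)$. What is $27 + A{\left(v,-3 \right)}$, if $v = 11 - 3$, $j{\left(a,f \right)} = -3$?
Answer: $47$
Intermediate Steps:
$v = 8$
$A{\left(Y,H \right)} = 20$ ($A{\left(Y,H \right)} = \left(-2 - 3\right) \left(-4\right) = \left(-5\right) \left(-4\right) = 20$)
$27 + A{\left(v,-3 \right)} = 27 + 20 = 47$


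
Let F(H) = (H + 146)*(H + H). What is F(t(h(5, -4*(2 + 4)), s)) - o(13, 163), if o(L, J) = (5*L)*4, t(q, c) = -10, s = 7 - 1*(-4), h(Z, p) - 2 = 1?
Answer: -2980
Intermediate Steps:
h(Z, p) = 3 (h(Z, p) = 2 + 1 = 3)
s = 11 (s = 7 + 4 = 11)
F(H) = 2*H*(146 + H) (F(H) = (146 + H)*(2*H) = 2*H*(146 + H))
o(L, J) = 20*L
F(t(h(5, -4*(2 + 4)), s)) - o(13, 163) = 2*(-10)*(146 - 10) - 20*13 = 2*(-10)*136 - 1*260 = -2720 - 260 = -2980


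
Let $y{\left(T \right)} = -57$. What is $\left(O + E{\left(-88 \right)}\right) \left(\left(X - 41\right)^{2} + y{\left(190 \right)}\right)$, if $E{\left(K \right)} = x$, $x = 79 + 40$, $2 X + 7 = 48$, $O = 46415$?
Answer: $\frac{33806951}{2} \approx 1.6903 \cdot 10^{7}$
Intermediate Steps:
$X = \frac{41}{2}$ ($X = - \frac{7}{2} + \frac{1}{2} \cdot 48 = - \frac{7}{2} + 24 = \frac{41}{2} \approx 20.5$)
$x = 119$
$E{\left(K \right)} = 119$
$\left(O + E{\left(-88 \right)}\right) \left(\left(X - 41\right)^{2} + y{\left(190 \right)}\right) = \left(46415 + 119\right) \left(\left(\frac{41}{2} - 41\right)^{2} - 57\right) = 46534 \left(\left(- \frac{41}{2}\right)^{2} - 57\right) = 46534 \left(\frac{1681}{4} - 57\right) = 46534 \cdot \frac{1453}{4} = \frac{33806951}{2}$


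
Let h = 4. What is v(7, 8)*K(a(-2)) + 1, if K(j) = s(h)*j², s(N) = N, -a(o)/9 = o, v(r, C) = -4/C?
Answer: -647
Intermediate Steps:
a(o) = -9*o
K(j) = 4*j²
v(7, 8)*K(a(-2)) + 1 = (-4/8)*(4*(-9*(-2))²) + 1 = (-4*⅛)*(4*18²) + 1 = -2*324 + 1 = -½*1296 + 1 = -648 + 1 = -647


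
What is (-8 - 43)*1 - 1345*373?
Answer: -501736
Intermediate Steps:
(-8 - 43)*1 - 1345*373 = -51*1 - 501685 = -51 - 501685 = -501736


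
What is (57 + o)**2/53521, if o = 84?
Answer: 19881/53521 ≈ 0.37146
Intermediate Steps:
(57 + o)**2/53521 = (57 + 84)**2/53521 = 141**2*(1/53521) = 19881*(1/53521) = 19881/53521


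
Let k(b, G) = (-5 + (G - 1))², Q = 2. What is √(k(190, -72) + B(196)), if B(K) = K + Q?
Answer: 3*√698 ≈ 79.259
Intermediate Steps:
k(b, G) = (-6 + G)² (k(b, G) = (-5 + (-1 + G))² = (-6 + G)²)
B(K) = 2 + K (B(K) = K + 2 = 2 + K)
√(k(190, -72) + B(196)) = √((-6 - 72)² + (2 + 196)) = √((-78)² + 198) = √(6084 + 198) = √6282 = 3*√698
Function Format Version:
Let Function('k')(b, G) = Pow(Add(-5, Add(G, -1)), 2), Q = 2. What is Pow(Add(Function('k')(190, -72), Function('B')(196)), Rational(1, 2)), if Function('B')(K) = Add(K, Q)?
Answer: Mul(3, Pow(698, Rational(1, 2))) ≈ 79.259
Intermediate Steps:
Function('k')(b, G) = Pow(Add(-6, G), 2) (Function('k')(b, G) = Pow(Add(-5, Add(-1, G)), 2) = Pow(Add(-6, G), 2))
Function('B')(K) = Add(2, K) (Function('B')(K) = Add(K, 2) = Add(2, K))
Pow(Add(Function('k')(190, -72), Function('B')(196)), Rational(1, 2)) = Pow(Add(Pow(Add(-6, -72), 2), Add(2, 196)), Rational(1, 2)) = Pow(Add(Pow(-78, 2), 198), Rational(1, 2)) = Pow(Add(6084, 198), Rational(1, 2)) = Pow(6282, Rational(1, 2)) = Mul(3, Pow(698, Rational(1, 2)))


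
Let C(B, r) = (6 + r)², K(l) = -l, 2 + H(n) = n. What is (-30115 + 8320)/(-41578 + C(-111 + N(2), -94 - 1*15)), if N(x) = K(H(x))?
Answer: 7265/10323 ≈ 0.70377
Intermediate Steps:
H(n) = -2 + n
N(x) = 2 - x (N(x) = -(-2 + x) = 2 - x)
(-30115 + 8320)/(-41578 + C(-111 + N(2), -94 - 1*15)) = (-30115 + 8320)/(-41578 + (6 + (-94 - 1*15))²) = -21795/(-41578 + (6 + (-94 - 15))²) = -21795/(-41578 + (6 - 109)²) = -21795/(-41578 + (-103)²) = -21795/(-41578 + 10609) = -21795/(-30969) = -21795*(-1/30969) = 7265/10323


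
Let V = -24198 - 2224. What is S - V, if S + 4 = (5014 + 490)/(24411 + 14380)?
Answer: 1024786142/38791 ≈ 26418.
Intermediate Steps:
V = -26422
S = -149660/38791 (S = -4 + (5014 + 490)/(24411 + 14380) = -4 + 5504/38791 = -149660/38791 ≈ -3.8581)
S - V = -149660/38791 - 1*(-26422) = -149660/38791 + 26422 = 1024786142/38791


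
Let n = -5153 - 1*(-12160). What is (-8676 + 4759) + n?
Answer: 3090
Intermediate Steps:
n = 7007 (n = -5153 + 12160 = 7007)
(-8676 + 4759) + n = (-8676 + 4759) + 7007 = -3917 + 7007 = 3090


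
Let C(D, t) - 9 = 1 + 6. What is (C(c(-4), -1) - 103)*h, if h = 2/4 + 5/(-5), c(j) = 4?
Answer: 87/2 ≈ 43.500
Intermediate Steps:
C(D, t) = 16 (C(D, t) = 9 + (1 + 6) = 9 + 7 = 16)
h = -½ (h = 2*(¼) + 5*(-⅕) = ½ - 1 = -½ ≈ -0.50000)
(C(c(-4), -1) - 103)*h = (16 - 103)*(-½) = -87*(-½) = 87/2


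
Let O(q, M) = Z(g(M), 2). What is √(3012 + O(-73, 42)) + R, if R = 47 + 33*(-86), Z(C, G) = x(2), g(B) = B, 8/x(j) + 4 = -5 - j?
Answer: -2791 + 182*√11/11 ≈ -2736.1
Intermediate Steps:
x(j) = 8/(-9 - j) (x(j) = 8/(-4 + (-5 - j)) = 8/(-9 - j))
Z(C, G) = -8/11 (Z(C, G) = -8/(9 + 2) = -8/11)
O(q, M) = -8/11
R = -2791 (R = 47 - 2838 = -2791)
√(3012 + O(-73, 42)) + R = √(3012 - 8/11) - 2791 = √(33124/11) - 2791 = 182*√11/11 - 2791 = -2791 + 182*√11/11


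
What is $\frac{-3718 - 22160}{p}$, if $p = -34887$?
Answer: $\frac{8626}{11629} \approx 0.74177$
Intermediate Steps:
$\frac{-3718 - 22160}{p} = \frac{-3718 - 22160}{-34887} = \left(-25878\right) \left(- \frac{1}{34887}\right) = \frac{8626}{11629}$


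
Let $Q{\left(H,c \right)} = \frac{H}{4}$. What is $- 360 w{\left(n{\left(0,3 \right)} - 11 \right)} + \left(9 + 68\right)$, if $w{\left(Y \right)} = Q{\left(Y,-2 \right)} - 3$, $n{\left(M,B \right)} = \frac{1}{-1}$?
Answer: $2237$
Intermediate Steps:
$Q{\left(H,c \right)} = \frac{H}{4}$ ($Q{\left(H,c \right)} = H \frac{1}{4} = \frac{H}{4}$)
$n{\left(M,B \right)} = -1$
$w{\left(Y \right)} = -3 + \frac{Y}{4}$ ($w{\left(Y \right)} = \frac{Y}{4} - 3 = -3 + \frac{Y}{4}$)
$- 360 w{\left(n{\left(0,3 \right)} - 11 \right)} + \left(9 + 68\right) = - 360 \left(-3 + \frac{-1 - 11}{4}\right) + \left(9 + 68\right) = - 360 \left(-3 + \frac{1}{4} \left(-12\right)\right) + 77 = - 360 \left(-3 - 3\right) + 77 = \left(-360\right) \left(-6\right) + 77 = 2160 + 77 = 2237$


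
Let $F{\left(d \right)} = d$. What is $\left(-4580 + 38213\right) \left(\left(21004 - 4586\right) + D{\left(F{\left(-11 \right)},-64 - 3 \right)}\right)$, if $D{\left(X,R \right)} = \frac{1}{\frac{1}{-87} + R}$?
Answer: $\frac{3219244916949}{5830} \approx 5.5219 \cdot 10^{8}$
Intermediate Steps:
$D{\left(X,R \right)} = \frac{1}{- \frac{1}{87} + R}$
$\left(-4580 + 38213\right) \left(\left(21004 - 4586\right) + D{\left(F{\left(-11 \right)},-64 - 3 \right)}\right) = \left(-4580 + 38213\right) \left(\left(21004 - 4586\right) + \frac{87}{-1 + 87 \left(-64 - 3\right)}\right) = 33633 \left(16418 + \frac{87}{-1 + 87 \left(-64 - 3\right)}\right) = 33633 \left(16418 + \frac{87}{-1 + 87 \left(-67\right)}\right) = 33633 \left(16418 + \frac{87}{-1 - 5829}\right) = 33633 \left(16418 + \frac{87}{-5830}\right) = 33633 \left(16418 + 87 \left(- \frac{1}{5830}\right)\right) = 33633 \left(16418 - \frac{87}{5830}\right) = 33633 \cdot \frac{95716853}{5830} = \frac{3219244916949}{5830}$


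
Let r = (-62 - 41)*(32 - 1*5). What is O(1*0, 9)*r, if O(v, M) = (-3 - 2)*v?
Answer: 0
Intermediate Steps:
O(v, M) = -5*v
r = -2781 (r = -103*(32 - 5) = -103*27 = -2781)
O(1*0, 9)*r = -5*0*(-2781) = 0*(-2781) = 0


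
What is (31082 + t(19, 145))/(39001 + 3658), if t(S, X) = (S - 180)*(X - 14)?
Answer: 9991/42659 ≈ 0.23421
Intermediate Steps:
t(S, X) = (-180 + S)*(-14 + X)
(31082 + t(19, 145))/(39001 + 3658) = (31082 + (2520 - 180*145 - 14*19 + 19*145))/(39001 + 3658) = (31082 + (2520 - 26100 - 266 + 2755))/42659 = (31082 - 21091)*(1/42659) = 9991*(1/42659) = 9991/42659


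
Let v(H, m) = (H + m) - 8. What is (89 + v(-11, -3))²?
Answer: 4489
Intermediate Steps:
v(H, m) = -8 + H + m
(89 + v(-11, -3))² = (89 + (-8 - 11 - 3))² = (89 - 22)² = 67² = 4489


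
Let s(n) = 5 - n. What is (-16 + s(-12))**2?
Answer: 1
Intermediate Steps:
(-16 + s(-12))**2 = (-16 + (5 - 1*(-12)))**2 = (-16 + (5 + 12))**2 = (-16 + 17)**2 = 1**2 = 1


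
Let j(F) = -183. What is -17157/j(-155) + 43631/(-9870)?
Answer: 7683577/86010 ≈ 89.333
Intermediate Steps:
-17157/j(-155) + 43631/(-9870) = -17157/(-183) + 43631/(-9870) = -17157*(-1/183) + 43631*(-1/9870) = 5719/61 - 6233/1410 = 7683577/86010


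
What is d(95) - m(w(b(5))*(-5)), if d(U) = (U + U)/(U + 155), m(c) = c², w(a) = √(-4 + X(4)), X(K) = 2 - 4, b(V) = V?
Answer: 3769/25 ≈ 150.76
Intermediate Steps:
X(K) = -2
w(a) = I*√6 (w(a) = √(-4 - 2) = √(-6) = I*√6)
d(U) = 2*U/(155 + U) (d(U) = (2*U)/(155 + U) = 2*U/(155 + U))
d(95) - m(w(b(5))*(-5)) = 2*95/(155 + 95) - ((I*√6)*(-5))² = 2*95/250 - (-5*I*√6)² = 2*95*(1/250) - 1*(-150) = 19/25 + 150 = 3769/25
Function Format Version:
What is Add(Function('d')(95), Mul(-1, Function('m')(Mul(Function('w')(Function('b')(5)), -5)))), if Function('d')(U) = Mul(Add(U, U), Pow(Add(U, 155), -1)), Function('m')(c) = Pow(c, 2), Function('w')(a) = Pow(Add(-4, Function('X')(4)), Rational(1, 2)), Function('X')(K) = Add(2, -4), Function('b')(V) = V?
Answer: Rational(3769, 25) ≈ 150.76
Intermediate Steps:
Function('X')(K) = -2
Function('w')(a) = Mul(I, Pow(6, Rational(1, 2))) (Function('w')(a) = Pow(Add(-4, -2), Rational(1, 2)) = Pow(-6, Rational(1, 2)) = Mul(I, Pow(6, Rational(1, 2))))
Function('d')(U) = Mul(2, U, Pow(Add(155, U), -1)) (Function('d')(U) = Mul(Mul(2, U), Pow(Add(155, U), -1)) = Mul(2, U, Pow(Add(155, U), -1)))
Add(Function('d')(95), Mul(-1, Function('m')(Mul(Function('w')(Function('b')(5)), -5)))) = Add(Mul(2, 95, Pow(Add(155, 95), -1)), Mul(-1, Pow(Mul(Mul(I, Pow(6, Rational(1, 2))), -5), 2))) = Add(Mul(2, 95, Pow(250, -1)), Mul(-1, Pow(Mul(-5, I, Pow(6, Rational(1, 2))), 2))) = Add(Mul(2, 95, Rational(1, 250)), Mul(-1, -150)) = Add(Rational(19, 25), 150) = Rational(3769, 25)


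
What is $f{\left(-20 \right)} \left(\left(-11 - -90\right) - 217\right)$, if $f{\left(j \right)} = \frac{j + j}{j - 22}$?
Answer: $- \frac{920}{7} \approx -131.43$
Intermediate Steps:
$f{\left(j \right)} = \frac{2 j}{-22 + j}$
$f{\left(-20 \right)} \left(\left(-11 - -90\right) - 217\right) = 2 \left(-20\right) \frac{1}{-22 - 20} \left(\left(-11 - -90\right) - 217\right) = 2 \left(-20\right) \frac{1}{-42} \left(\left(-11 + 90\right) - 217\right) = 2 \left(-20\right) \left(- \frac{1}{42}\right) \left(79 - 217\right) = \frac{20}{21} \left(-138\right) = - \frac{920}{7}$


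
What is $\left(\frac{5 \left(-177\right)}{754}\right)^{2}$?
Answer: $\frac{783225}{568516} \approx 1.3777$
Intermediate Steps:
$\left(\frac{5 \left(-177\right)}{754}\right)^{2} = \left(\left(-885\right) \frac{1}{754}\right)^{2} = \left(- \frac{885}{754}\right)^{2} = \frac{783225}{568516}$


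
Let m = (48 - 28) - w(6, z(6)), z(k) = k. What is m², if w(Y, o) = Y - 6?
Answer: 400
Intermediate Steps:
w(Y, o) = -6 + Y
m = 20 (m = (48 - 28) - (-6 + 6) = 20 - 1*0 = 20 + 0 = 20)
m² = 20² = 400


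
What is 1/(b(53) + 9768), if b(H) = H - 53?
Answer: 1/9768 ≈ 0.00010238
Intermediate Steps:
b(H) = -53 + H
1/(b(53) + 9768) = 1/((-53 + 53) + 9768) = 1/(0 + 9768) = 1/9768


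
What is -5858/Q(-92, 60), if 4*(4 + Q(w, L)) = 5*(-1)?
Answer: 23432/21 ≈ 1115.8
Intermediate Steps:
Q(w, L) = -21/4 (Q(w, L) = -4 + (5*(-1))/4 = -4 + (¼)*(-5) = -4 - 5/4 = -21/4)
-5858/Q(-92, 60) = -5858/(-21/4) = -5858*(-4/21) = 23432/21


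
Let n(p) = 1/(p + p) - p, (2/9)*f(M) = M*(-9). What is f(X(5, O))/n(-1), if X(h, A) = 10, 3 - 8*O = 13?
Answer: -810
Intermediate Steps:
O = -5/4 (O = 3/8 - ⅛*13 = 3/8 - 13/8 = -5/4 ≈ -1.2500)
f(M) = -81*M/2 (f(M) = 9*(M*(-9))/2 = 9*(-9*M)/2 = -81*M/2)
n(p) = 1/(2*p) - p
f(X(5, O))/n(-1) = (-81/2*10)/((½)/(-1) - 1*(-1)) = -405/((½)*(-1) + 1) = -405/(-½ + 1) = -405/½ = -405*2 = -810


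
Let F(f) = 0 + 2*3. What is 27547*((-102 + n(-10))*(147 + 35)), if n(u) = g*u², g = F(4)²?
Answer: 17537411892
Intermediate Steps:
F(f) = 6 (F(f) = 0 + 6 = 6)
g = 36 (g = 6² = 36)
n(u) = 36*u²
27547*((-102 + n(-10))*(147 + 35)) = 27547*((-102 + 36*(-10)²)*(147 + 35)) = 27547*((-102 + 36*100)*182) = 27547*((-102 + 3600)*182) = 27547*(3498*182) = 27547*636636 = 17537411892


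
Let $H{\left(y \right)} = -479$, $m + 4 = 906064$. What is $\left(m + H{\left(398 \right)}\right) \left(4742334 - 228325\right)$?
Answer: $4087800784229$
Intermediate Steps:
$m = 906060$ ($m = -4 + 906064 = 906060$)
$\left(m + H{\left(398 \right)}\right) \left(4742334 - 228325\right) = \left(906060 - 479\right) \left(4742334 - 228325\right) = 905581 \cdot 4514009 = 4087800784229$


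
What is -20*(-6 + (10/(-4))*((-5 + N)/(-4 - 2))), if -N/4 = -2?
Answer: 95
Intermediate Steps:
N = 8 (N = -4*(-2) = 8)
-20*(-6 + (10/(-4))*((-5 + N)/(-4 - 2))) = -20*(-6 + (10/(-4))*((-5 + 8)/(-4 - 2))) = -20*(-6 + (10*(-¼))*(3/(-6))) = -20*(-6 - 15*(-1)/(2*6)) = -20*(-6 - 5/2*(-½)) = -20*(-6 + 5/4) = -20*(-19/4) = 95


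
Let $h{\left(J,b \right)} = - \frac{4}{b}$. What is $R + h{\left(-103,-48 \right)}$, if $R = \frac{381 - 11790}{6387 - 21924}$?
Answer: $\frac{50815}{62148} \approx 0.81765$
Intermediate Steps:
$R = \frac{3803}{5179}$ ($R = - \frac{11409}{-15537} = \left(-11409\right) \left(- \frac{1}{15537}\right) = \frac{3803}{5179} \approx 0.73431$)
$R + h{\left(-103,-48 \right)} = \frac{3803}{5179} - \frac{4}{-48} = \frac{3803}{5179} - - \frac{1}{12} = \frac{3803}{5179} + \frac{1}{12} = \frac{50815}{62148}$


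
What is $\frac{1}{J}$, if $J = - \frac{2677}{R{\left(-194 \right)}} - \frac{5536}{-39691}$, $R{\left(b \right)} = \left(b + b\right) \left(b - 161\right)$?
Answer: $\frac{5467038340}{656275833} \approx 8.3304$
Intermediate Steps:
$R{\left(b \right)} = 2 b \left(-161 + b\right)$
$J = \frac{656275833}{5467038340}$ ($J = - \frac{2677}{2 \left(-194\right) \left(-161 - 194\right)} - \frac{5536}{-39691} = - \frac{2677}{2 \left(-194\right) \left(-355\right)} - - \frac{5536}{39691} = - \frac{2677}{137740} + \frac{5536}{39691} = \frac{656275833}{5467038340} \approx 0.12004$)
$\frac{1}{J} = \frac{1}{\frac{656275833}{5467038340}} = \frac{5467038340}{656275833}$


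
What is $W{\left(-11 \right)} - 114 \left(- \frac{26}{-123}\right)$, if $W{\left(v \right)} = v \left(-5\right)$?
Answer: $\frac{1267}{41} \approx 30.902$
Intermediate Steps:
$W{\left(v \right)} = - 5 v$
$W{\left(-11 \right)} - 114 \left(- \frac{26}{-123}\right) = \left(-5\right) \left(-11\right) - 114 \left(- \frac{26}{-123}\right) = 55 - 114 \left(\left(-26\right) \left(- \frac{1}{123}\right)\right) = 55 - \frac{988}{41} = \frac{1267}{41}$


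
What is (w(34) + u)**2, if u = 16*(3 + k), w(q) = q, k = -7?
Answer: 900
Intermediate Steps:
u = -64 (u = 16*(3 - 7) = 16*(-4) = -64)
(w(34) + u)**2 = (34 - 64)**2 = (-30)**2 = 900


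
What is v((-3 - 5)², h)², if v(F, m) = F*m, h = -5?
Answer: 102400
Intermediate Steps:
v((-3 - 5)², h)² = ((-3 - 5)²*(-5))² = ((-8)²*(-5))² = (64*(-5))² = (-320)² = 102400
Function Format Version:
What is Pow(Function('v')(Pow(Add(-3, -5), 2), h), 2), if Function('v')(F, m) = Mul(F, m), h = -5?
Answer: 102400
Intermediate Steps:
Pow(Function('v')(Pow(Add(-3, -5), 2), h), 2) = Pow(Mul(Pow(Add(-3, -5), 2), -5), 2) = Pow(Mul(Pow(-8, 2), -5), 2) = Pow(Mul(64, -5), 2) = Pow(-320, 2) = 102400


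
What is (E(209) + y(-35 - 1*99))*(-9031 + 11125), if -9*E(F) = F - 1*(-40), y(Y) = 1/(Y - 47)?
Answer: -10488148/181 ≈ -57946.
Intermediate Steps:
y(Y) = 1/(-47 + Y)
E(F) = -40/9 - F/9 (E(F) = -(F - 1*(-40))/9 = -(F + 40)/9 = -(40 + F)/9 = -40/9 - F/9)
(E(209) + y(-35 - 1*99))*(-9031 + 11125) = ((-40/9 - 1/9*209) + 1/(-47 + (-35 - 1*99)))*(-9031 + 11125) = ((-40/9 - 209/9) + 1/(-47 + (-35 - 99)))*2094 = (-83/3 + 1/(-47 - 134))*2094 = (-83/3 + 1/(-181))*2094 = (-83/3 - 1/181)*2094 = -15026/543*2094 = -10488148/181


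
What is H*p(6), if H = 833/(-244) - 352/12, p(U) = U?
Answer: -23971/122 ≈ -196.48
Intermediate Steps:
H = -23971/732 (H = 833*(-1/244) - 352*1/12 = -833/244 - 88/3 = -23971/732 ≈ -32.747)
H*p(6) = -23971/732*6 = -23971/122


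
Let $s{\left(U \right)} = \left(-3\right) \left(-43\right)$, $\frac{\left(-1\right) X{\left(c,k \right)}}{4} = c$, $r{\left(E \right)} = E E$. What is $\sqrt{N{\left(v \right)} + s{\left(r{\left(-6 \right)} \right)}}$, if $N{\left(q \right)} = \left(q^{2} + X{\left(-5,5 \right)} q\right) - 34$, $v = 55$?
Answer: $2 \sqrt{1055} \approx 64.962$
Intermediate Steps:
$r{\left(E \right)} = E^{2}$
$X{\left(c,k \right)} = - 4 c$
$s{\left(U \right)} = 129$
$N{\left(q \right)} = -34 + q^{2} + 20 q$ ($N{\left(q \right)} = \left(q^{2} + \left(-4\right) \left(-5\right) q\right) - 34 = \left(q^{2} + 20 q\right) - 34 = -34 + q^{2} + 20 q$)
$\sqrt{N{\left(v \right)} + s{\left(r{\left(-6 \right)} \right)}} = \sqrt{\left(-34 + 55^{2} + 20 \cdot 55\right) + 129} = \sqrt{\left(-34 + 3025 + 1100\right) + 129} = \sqrt{4091 + 129} = \sqrt{4220} = 2 \sqrt{1055}$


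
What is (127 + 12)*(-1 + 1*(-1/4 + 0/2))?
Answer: -695/4 ≈ -173.75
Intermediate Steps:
(127 + 12)*(-1 + 1*(-1/4 + 0/2)) = 139*(-1 + 1*(-1*¼ + 0*(½))) = 139*(-1 + 1*(-¼ + 0)) = 139*(-1 + 1*(-¼)) = 139*(-1 - ¼) = 139*(-5/4) = -695/4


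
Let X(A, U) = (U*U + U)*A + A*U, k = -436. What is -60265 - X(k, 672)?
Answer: 197416343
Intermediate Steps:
X(A, U) = A*U + A*(U + U**2) (X(A, U) = (U**2 + U)*A + A*U = (U + U**2)*A + A*U = A*(U + U**2) + A*U = A*U + A*(U + U**2))
-60265 - X(k, 672) = -60265 - (-436)*672*(2 + 672) = -60265 - (-436)*672*674 = -60265 - 1*(-197476608) = -60265 + 197476608 = 197416343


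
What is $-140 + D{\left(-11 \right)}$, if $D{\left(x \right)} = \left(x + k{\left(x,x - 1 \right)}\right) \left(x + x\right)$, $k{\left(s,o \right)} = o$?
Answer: $366$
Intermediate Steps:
$D{\left(x \right)} = 2 x \left(-1 + 2 x\right)$ ($D{\left(x \right)} = \left(x + \left(x - 1\right)\right) \left(x + x\right) = \left(x + \left(x - 1\right)\right) 2 x = \left(x + \left(-1 + x\right)\right) 2 x = \left(-1 + 2 x\right) 2 x = 2 x \left(-1 + 2 x\right)$)
$-140 + D{\left(-11 \right)} = -140 + 2 \left(-11\right) \left(-1 + 2 \left(-11\right)\right) = -140 + 2 \left(-11\right) \left(-1 - 22\right) = -140 + 2 \left(-11\right) \left(-23\right) = -140 + 506 = 366$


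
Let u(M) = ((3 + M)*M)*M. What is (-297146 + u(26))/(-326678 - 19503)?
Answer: 277542/346181 ≈ 0.80173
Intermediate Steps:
u(M) = M²*(3 + M) (u(M) = (M*(3 + M))*M = M²*(3 + M))
(-297146 + u(26))/(-326678 - 19503) = (-297146 + 26²*(3 + 26))/(-326678 - 19503) = (-297146 + 676*29)/(-346181) = (-297146 + 19604)*(-1/346181) = -277542*(-1/346181) = 277542/346181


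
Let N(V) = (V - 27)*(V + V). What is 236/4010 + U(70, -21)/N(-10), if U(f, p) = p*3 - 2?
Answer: -8601/296740 ≈ -0.028985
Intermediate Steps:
U(f, p) = -2 + 3*p (U(f, p) = 3*p - 2 = -2 + 3*p)
N(V) = 2*V*(-27 + V) (N(V) = (-27 + V)*(2*V) = 2*V*(-27 + V))
236/4010 + U(70, -21)/N(-10) = 236/4010 + (-2 + 3*(-21))/((2*(-10)*(-27 - 10))) = 236*(1/4010) + (-2 - 63)/((2*(-10)*(-37))) = 118/2005 - 65/740 = 118/2005 - 65*1/740 = 118/2005 - 13/148 = -8601/296740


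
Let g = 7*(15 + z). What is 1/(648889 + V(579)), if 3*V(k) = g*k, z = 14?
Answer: 1/688068 ≈ 1.4533e-6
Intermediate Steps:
g = 203 (g = 7*(15 + 14) = 7*29 = 203)
V(k) = 203*k/3 (V(k) = (203*k)/3 = 203*k/3)
1/(648889 + V(579)) = 1/(648889 + (203/3)*579) = 1/(648889 + 39179) = 1/688068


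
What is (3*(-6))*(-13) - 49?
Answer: 185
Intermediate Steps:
(3*(-6))*(-13) - 49 = -18*(-13) - 49 = 234 - 49 = 185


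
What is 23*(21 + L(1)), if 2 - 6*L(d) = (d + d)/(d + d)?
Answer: 2921/6 ≈ 486.83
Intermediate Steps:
L(d) = ⅙ (L(d) = ⅓ - (d + d)/(6*(d + d)) = ⅓ - 2*d/(6*(2*d)) = ⅓ - 2*d*1/(2*d)/6 = ⅓ - ⅙*1 = ⅓ - ⅙ = ⅙)
23*(21 + L(1)) = 23*(21 + ⅙) = 23*(127/6) = 2921/6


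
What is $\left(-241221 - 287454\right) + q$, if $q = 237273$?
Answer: $-291402$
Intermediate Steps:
$\left(-241221 - 287454\right) + q = \left(-241221 - 287454\right) + 237273 = -528675 + 237273 = -291402$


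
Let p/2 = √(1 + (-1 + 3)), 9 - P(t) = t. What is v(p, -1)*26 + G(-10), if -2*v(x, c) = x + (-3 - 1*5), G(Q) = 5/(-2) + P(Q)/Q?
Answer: 498/5 - 26*√3 ≈ 54.567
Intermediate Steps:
P(t) = 9 - t
p = 2*√3 (p = 2*√(1 + (-1 + 3)) = 2*√(1 + 2) = 2*√3 ≈ 3.4641)
G(Q) = -5/2 + (9 - Q)/Q (G(Q) = 5/(-2) + (9 - Q)/Q = 5*(-½) + (9 - Q)/Q = -5/2 + (9 - Q)/Q)
v(x, c) = 4 - x/2 (v(x, c) = -(x + (-3 - 1*5))/2 = -(x + (-3 - 5))/2 = -(x - 8)/2 = -(-8 + x)/2 = 4 - x/2)
v(p, -1)*26 + G(-10) = (4 - √3)*26 + (-7/2 + 9/(-10)) = (4 - √3)*26 + (-7/2 + 9*(-⅒)) = (104 - 26*√3) + (-7/2 - 9/10) = (104 - 26*√3) - 22/5 = 498/5 - 26*√3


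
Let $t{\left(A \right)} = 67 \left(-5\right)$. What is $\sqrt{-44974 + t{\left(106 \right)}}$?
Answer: $i \sqrt{45309} \approx 212.86 i$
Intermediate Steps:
$t{\left(A \right)} = -335$
$\sqrt{-44974 + t{\left(106 \right)}} = \sqrt{-44974 - 335} = \sqrt{-45309} = i \sqrt{45309}$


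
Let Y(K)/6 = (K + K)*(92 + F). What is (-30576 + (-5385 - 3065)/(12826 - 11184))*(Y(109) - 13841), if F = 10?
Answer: -3002183993575/821 ≈ -3.6567e+9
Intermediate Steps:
Y(K) = 1224*K (Y(K) = 6*((K + K)*(92 + 10)) = 6*((2*K)*102) = 6*(204*K) = 1224*K)
(-30576 + (-5385 - 3065)/(12826 - 11184))*(Y(109) - 13841) = (-30576 + (-5385 - 3065)/(12826 - 11184))*(1224*109 - 13841) = (-30576 - 8450/1642)*(133416 - 13841) = (-30576 - 8450*1/1642)*119575 = (-30576 - 4225/821)*119575 = -25107121/821*119575 = -3002183993575/821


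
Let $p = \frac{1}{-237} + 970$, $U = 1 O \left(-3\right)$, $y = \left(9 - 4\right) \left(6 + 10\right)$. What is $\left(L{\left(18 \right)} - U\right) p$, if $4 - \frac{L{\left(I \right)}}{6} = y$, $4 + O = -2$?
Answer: $-459778$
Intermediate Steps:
$O = -6$ ($O = -4 - 2 = -6$)
$y = 80$ ($y = 5 \cdot 16 = 80$)
$L{\left(I \right)} = -456$ ($L{\left(I \right)} = 24 - 480 = -456$)
$U = 18$ ($U = 1 \left(-6\right) \left(-3\right) = \left(-6\right) \left(-3\right) = 18$)
$p = \frac{229889}{237}$ ($p = - \frac{1}{237} + 970 = \frac{229889}{237} \approx 970.0$)
$\left(L{\left(18 \right)} - U\right) p = \left(-456 - 18\right) \frac{229889}{237} = \left(-474\right) \frac{229889}{237} = -459778$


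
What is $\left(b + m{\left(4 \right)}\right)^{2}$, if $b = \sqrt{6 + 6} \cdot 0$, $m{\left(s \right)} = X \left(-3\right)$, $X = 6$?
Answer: $324$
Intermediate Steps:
$m{\left(s \right)} = -18$ ($m{\left(s \right)} = 6 \left(-3\right) = -18$)
$b = 0$ ($b = \sqrt{12} \cdot 0 = 2 \sqrt{3} \cdot 0 = 0$)
$\left(b + m{\left(4 \right)}\right)^{2} = \left(0 - 18\right)^{2} = \left(-18\right)^{2} = 324$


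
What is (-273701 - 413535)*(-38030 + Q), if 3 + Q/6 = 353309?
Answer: -1430692028216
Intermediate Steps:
Q = 2119836 (Q = -18 + 6*353309 = -18 + 2119854 = 2119836)
(-273701 - 413535)*(-38030 + Q) = (-273701 - 413535)*(-38030 + 2119836) = -687236*2081806 = -1430692028216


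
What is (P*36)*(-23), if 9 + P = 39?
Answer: -24840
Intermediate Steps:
P = 30 (P = -9 + 39 = 30)
(P*36)*(-23) = (30*36)*(-23) = 1080*(-23) = -24840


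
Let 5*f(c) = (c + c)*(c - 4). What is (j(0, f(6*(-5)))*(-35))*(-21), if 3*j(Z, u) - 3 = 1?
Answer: 980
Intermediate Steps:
f(c) = 2*c*(-4 + c)/5 (f(c) = ((c + c)*(c - 4))/5 = ((2*c)*(-4 + c))/5 = (2*c*(-4 + c))/5 = 2*c*(-4 + c)/5)
j(Z, u) = 4/3 (j(Z, u) = 1 + (⅓)*1 = 1 + ⅓ = 4/3)
(j(0, f(6*(-5)))*(-35))*(-21) = ((4/3)*(-35))*(-21) = -140/3*(-21) = 980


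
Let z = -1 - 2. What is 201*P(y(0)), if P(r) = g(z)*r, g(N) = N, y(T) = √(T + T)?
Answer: 0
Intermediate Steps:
z = -3
y(T) = √2*√T (y(T) = √(2*T) = √2*√T)
P(r) = -3*r
201*P(y(0)) = 201*(-3*√2*√0) = 201*(-3*√2*0) = 201*(-3*0) = 201*0 = 0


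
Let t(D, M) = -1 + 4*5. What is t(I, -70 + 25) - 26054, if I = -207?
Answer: -26035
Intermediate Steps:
t(D, M) = 19 (t(D, M) = -1 + 20 = 19)
t(I, -70 + 25) - 26054 = 19 - 26054 = -26035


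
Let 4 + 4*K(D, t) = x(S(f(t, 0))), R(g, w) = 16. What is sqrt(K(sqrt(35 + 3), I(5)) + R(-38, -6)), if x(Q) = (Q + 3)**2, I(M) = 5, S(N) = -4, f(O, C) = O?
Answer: sqrt(61)/2 ≈ 3.9051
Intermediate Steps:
x(Q) = (3 + Q)**2
K(D, t) = -3/4 (K(D, t) = -1 + (3 - 4)**2/4 = -1 + (1/4)*(-1)**2 = -1 + (1/4)*1 = -1 + 1/4 = -3/4)
sqrt(K(sqrt(35 + 3), I(5)) + R(-38, -6)) = sqrt(-3/4 + 16) = sqrt(61/4) = sqrt(61)/2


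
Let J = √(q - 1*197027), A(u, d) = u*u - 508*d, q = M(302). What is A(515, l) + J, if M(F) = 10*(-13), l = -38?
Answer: 284529 + I*√197157 ≈ 2.8453e+5 + 444.02*I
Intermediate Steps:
M(F) = -130
q = -130
A(u, d) = u² - 508*d
J = I*√197157 (J = √(-130 - 1*197027) = √(-130 - 197027) = √(-197157) = I*√197157 ≈ 444.02*I)
A(515, l) + J = (515² - 508*(-38)) + I*√197157 = (265225 + 19304) + I*√197157 = 284529 + I*√197157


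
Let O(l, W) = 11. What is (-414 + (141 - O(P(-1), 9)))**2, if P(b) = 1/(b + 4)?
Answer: 80656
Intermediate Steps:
P(b) = 1/(4 + b)
(-414 + (141 - O(P(-1), 9)))**2 = (-414 + (141 - 1*11))**2 = (-414 + (141 - 11))**2 = (-414 + 130)**2 = (-284)**2 = 80656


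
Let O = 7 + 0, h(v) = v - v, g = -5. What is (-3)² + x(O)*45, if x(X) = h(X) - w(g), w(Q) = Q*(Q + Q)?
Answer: -2241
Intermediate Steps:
h(v) = 0
O = 7
w(Q) = 2*Q² (w(Q) = Q*(2*Q) = 2*Q²)
x(X) = -50 (x(X) = 0 - 2*(-5)² = 0 - 2*25 = 0 - 1*50 = 0 - 50 = -50)
(-3)² + x(O)*45 = (-3)² - 50*45 = 9 - 2250 = -2241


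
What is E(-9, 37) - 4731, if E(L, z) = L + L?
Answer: -4749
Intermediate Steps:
E(L, z) = 2*L
E(-9, 37) - 4731 = 2*(-9) - 4731 = -18 - 4731 = -4749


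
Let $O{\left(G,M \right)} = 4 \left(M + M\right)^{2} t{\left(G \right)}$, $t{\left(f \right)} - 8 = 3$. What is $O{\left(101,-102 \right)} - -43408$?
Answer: $1874512$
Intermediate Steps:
$t{\left(f \right)} = 11$ ($t{\left(f \right)} = 8 + 3 = 11$)
$O{\left(G,M \right)} = 176 M^{2}$ ($O{\left(G,M \right)} = 4 \left(M + M\right)^{2} \cdot 11 = 4 \left(2 M\right)^{2} \cdot 11 = 4 \cdot 4 M^{2} \cdot 11 = 16 M^{2} \cdot 11 = 176 M^{2}$)
$O{\left(101,-102 \right)} - -43408 = 176 \left(-102\right)^{2} - -43408 = 176 \cdot 10404 + 43408 = 1831104 + 43408 = 1874512$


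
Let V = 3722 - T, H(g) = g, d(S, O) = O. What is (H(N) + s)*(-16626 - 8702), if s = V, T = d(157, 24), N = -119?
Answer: -90648912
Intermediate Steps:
T = 24
V = 3698 (V = 3722 - 1*24 = 3722 - 24 = 3698)
s = 3698
(H(N) + s)*(-16626 - 8702) = (-119 + 3698)*(-16626 - 8702) = 3579*(-25328) = -90648912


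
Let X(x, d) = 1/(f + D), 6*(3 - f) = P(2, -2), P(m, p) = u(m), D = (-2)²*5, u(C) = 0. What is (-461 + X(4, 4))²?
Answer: 112402404/529 ≈ 2.1248e+5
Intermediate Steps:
D = 20 (D = 4*5 = 20)
P(m, p) = 0
f = 3 (f = 3 - ⅙*0 = 3 + 0 = 3)
X(x, d) = 1/23 (X(x, d) = 1/(3 + 20) = 1/23)
(-461 + X(4, 4))² = (-461 + 1/23)² = (-10602/23)² = 112402404/529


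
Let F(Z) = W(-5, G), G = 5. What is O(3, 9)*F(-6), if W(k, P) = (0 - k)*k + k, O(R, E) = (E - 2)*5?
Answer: -1050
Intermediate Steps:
O(R, E) = -10 + 5*E (O(R, E) = (-2 + E)*5 = -10 + 5*E)
W(k, P) = k - k² (W(k, P) = (-k)*k + k = -k² + k = k - k²)
F(Z) = -30 (F(Z) = -5*(1 - 1*(-5)) = -5*(1 + 5) = -5*6 = -30)
O(3, 9)*F(-6) = (-10 + 5*9)*(-30) = (-10 + 45)*(-30) = 35*(-30) = -1050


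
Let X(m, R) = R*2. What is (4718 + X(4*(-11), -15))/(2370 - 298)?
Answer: 586/259 ≈ 2.2625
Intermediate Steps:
X(m, R) = 2*R
(4718 + X(4*(-11), -15))/(2370 - 298) = (4718 + 2*(-15))/(2370 - 298) = (4718 - 30)/2072 = 4688*(1/2072) = 586/259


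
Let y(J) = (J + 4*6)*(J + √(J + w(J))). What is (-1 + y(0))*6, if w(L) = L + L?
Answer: -6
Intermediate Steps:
w(L) = 2*L
y(J) = (24 + J)*(J + √3*√J) (y(J) = (J + 4*6)*(J + √(J + 2*J)) = (J + 24)*(J + √(3*J)) = (24 + J)*(J + √3*√J))
(-1 + y(0))*6 = (-1 + (0² + 24*0 + √3*0^(3/2) + 24*√3*√0))*6 = (-1 + (0 + 0 + √3*0 + 24*√3*0))*6 = (-1 + (0 + 0 + 0 + 0))*6 = (-1 + 0)*6 = -1*6 = -6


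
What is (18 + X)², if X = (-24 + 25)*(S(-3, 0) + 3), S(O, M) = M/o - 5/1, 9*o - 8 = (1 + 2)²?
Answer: 256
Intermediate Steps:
o = 17/9 (o = 8/9 + (1 + 2)²/9 = 8/9 + (⅑)*3² = 8/9 + (⅑)*9 = 8/9 + 1 = 17/9 ≈ 1.8889)
S(O, M) = -5 + 9*M/17 (S(O, M) = M/(17/9) - 5/1 = M*(9/17) - 5*1 = 9*M/17 - 5 = -5 + 9*M/17)
X = -2 (X = (-24 + 25)*((-5 + (9/17)*0) + 3) = 1*((-5 + 0) + 3) = 1*(-5 + 3) = 1*(-2) = -2)
(18 + X)² = (18 - 2)² = 16² = 256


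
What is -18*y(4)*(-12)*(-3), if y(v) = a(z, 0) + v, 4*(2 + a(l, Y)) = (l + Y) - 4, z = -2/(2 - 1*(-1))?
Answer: -540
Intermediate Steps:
z = -⅔ (z = -2/(2 + 1) = -2/3 = -2*⅓ = -⅔ ≈ -0.66667)
a(l, Y) = -3 + Y/4 + l/4 (a(l, Y) = -2 + ((l + Y) - 4)/4 = -2 + ((Y + l) - 4)/4 = -2 + (-4 + Y + l)/4 = -2 + (-1 + Y/4 + l/4) = -3 + Y/4 + l/4)
y(v) = -19/6 + v (y(v) = (-3 + (¼)*0 + (¼)*(-⅔)) + v = (-3 + 0 - ⅙) + v = -19/6 + v)
-18*y(4)*(-12)*(-3) = -18*(-19/6 + 4)*(-12)*(-3) = -18*(⅚)*(-12)*(-3) = -(-180)*(-3) = -18*30 = -540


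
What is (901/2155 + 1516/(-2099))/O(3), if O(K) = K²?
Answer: -1375781/40710105 ≈ -0.033795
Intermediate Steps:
(901/2155 + 1516/(-2099))/O(3) = (901/2155 + 1516/(-2099))/(3²) = (901*(1/2155) + 1516*(-1/2099))/9 = (901/2155 - 1516/2099)*(⅑) = -1375781/4523345*⅑ = -1375781/40710105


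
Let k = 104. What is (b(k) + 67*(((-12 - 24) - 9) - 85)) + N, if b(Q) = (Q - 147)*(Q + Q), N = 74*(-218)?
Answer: -33786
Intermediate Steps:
N = -16132
b(Q) = 2*Q*(-147 + Q) (b(Q) = (-147 + Q)*(2*Q) = 2*Q*(-147 + Q))
(b(k) + 67*(((-12 - 24) - 9) - 85)) + N = (2*104*(-147 + 104) + 67*(((-12 - 24) - 9) - 85)) - 16132 = (2*104*(-43) + 67*((-36 - 9) - 85)) - 16132 = (-8944 + 67*(-45 - 85)) - 16132 = (-8944 + 67*(-130)) - 16132 = (-8944 - 8710) - 16132 = -17654 - 16132 = -33786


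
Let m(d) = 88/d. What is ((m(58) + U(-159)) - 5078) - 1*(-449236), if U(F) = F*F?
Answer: 13613775/29 ≈ 4.6944e+5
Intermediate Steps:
U(F) = F²
((m(58) + U(-159)) - 5078) - 1*(-449236) = ((88/58 + (-159)²) - 5078) - 1*(-449236) = ((88*(1/58) + 25281) - 5078) + 449236 = ((44/29 + 25281) - 5078) + 449236 = (733193/29 - 5078) + 449236 = 585931/29 + 449236 = 13613775/29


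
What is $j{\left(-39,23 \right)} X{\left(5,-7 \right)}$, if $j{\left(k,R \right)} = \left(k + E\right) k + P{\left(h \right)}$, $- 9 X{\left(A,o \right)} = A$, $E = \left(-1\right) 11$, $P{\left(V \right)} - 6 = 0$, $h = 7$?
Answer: $- \frac{3260}{3} \approx -1086.7$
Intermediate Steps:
$P{\left(V \right)} = 6$ ($P{\left(V \right)} = 6 + 0 = 6$)
$E = -11$
$X{\left(A,o \right)} = - \frac{A}{9}$
$j{\left(k,R \right)} = 6 + k \left(-11 + k\right)$ ($j{\left(k,R \right)} = \left(k - 11\right) k + 6 = \left(-11 + k\right) k + 6 = k \left(-11 + k\right) + 6 = 6 + k \left(-11 + k\right)$)
$j{\left(-39,23 \right)} X{\left(5,-7 \right)} = \left(6 + \left(-39\right)^{2} - -429\right) \left(\left(- \frac{1}{9}\right) 5\right) = \left(6 + 1521 + 429\right) \left(- \frac{5}{9}\right) = 1956 \left(- \frac{5}{9}\right) = - \frac{3260}{3}$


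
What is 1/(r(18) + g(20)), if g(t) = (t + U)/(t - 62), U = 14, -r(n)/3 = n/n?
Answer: -21/80 ≈ -0.26250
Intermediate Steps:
r(n) = -3 (r(n) = -3*n/n = -3*1 = -3)
g(t) = (14 + t)/(-62 + t) (g(t) = (t + 14)/(t - 62) = (14 + t)/(-62 + t))
1/(r(18) + g(20)) = 1/(-3 + (14 + 20)/(-62 + 20)) = 1/(-3 + 34/(-42)) = 1/(-3 - 1/42*34) = 1/(-3 - 17/21) = 1/(-80/21) = -21/80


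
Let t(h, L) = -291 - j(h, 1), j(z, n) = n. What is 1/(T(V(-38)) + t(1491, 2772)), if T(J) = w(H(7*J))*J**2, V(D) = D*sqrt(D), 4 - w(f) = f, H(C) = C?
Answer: I/(4*(-54945*I + 3648988*sqrt(38))) ≈ -2.7148e-11 + 1.1114e-8*I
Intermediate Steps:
w(f) = 4 - f
V(D) = D**(3/2)
t(h, L) = -292 (t(h, L) = -291 - 1*1 = -291 - 1 = -292)
T(J) = J**2*(4 - 7*J) (T(J) = (4 - 7*J)*J**2 = J**2*(4 - 7*J))
1/(T(V(-38)) + t(1491, 2772)) = 1/(((-38)**(3/2))**2*(4 - (-266)*I*sqrt(38)) - 292) = 1/((-38*I*sqrt(38))**2*(4 - (-266)*I*sqrt(38)) - 292) = 1/(-54872*(4 + 266*I*sqrt(38)) - 292) = 1/((-219488 - 14595952*I*sqrt(38)) - 292) = 1/(-219780 - 14595952*I*sqrt(38))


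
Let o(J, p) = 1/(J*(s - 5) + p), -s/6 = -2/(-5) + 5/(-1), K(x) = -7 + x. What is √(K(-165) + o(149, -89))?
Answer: I*√11553979062/8196 ≈ 13.115*I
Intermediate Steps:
s = 138/5 (s = -6*(-2/(-5) + 5/(-1)) = -6*(-2*(-⅕) + 5*(-1)) = -6*(⅖ - 5) = -6*(-23/5) = 138/5 ≈ 27.600)
o(J, p) = 1/(p + 113*J/5) (o(J, p) = 1/(J*(138/5 - 5) + p) = 1/(J*(113/5) + p) = 1/(113*J/5 + p) = 1/(p + 113*J/5))
√(K(-165) + o(149, -89)) = √((-7 - 165) + 5/(5*(-89) + 113*149)) = √(-172 + 5/(-445 + 16837)) = √(-172 + 5/16392) = √(-2819419/16392) = I*√11553979062/8196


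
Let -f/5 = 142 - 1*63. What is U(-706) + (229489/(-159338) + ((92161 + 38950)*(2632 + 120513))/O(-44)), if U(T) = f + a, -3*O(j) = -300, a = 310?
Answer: 257261644824721/1593380 ≈ 1.6146e+8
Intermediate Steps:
O(j) = 100 (O(j) = -⅓*(-300) = 100)
f = -395 (f = -5*(142 - 1*63) = -5*(142 - 63) = -5*79 = -395)
U(T) = -85 (U(T) = -395 + 310 = -85)
U(-706) + (229489/(-159338) + ((92161 + 38950)*(2632 + 120513))/O(-44)) = -85 + (229489/(-159338) + ((92161 + 38950)*(2632 + 120513))/100) = -85 + (229489*(-1/159338) + (131111*123145)*(1/100)) = -85 + (-229489/159338 + 16145664095*(1/100)) = -85 + (-229489/159338 + 3229132819/20) = -85 + 257261780262021/1593380 = 257261644824721/1593380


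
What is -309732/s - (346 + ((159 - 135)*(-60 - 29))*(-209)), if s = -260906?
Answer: -58282331944/130453 ≈ -4.4677e+5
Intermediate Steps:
-309732/s - (346 + ((159 - 135)*(-60 - 29))*(-209)) = -309732/(-260906) - (346 + ((159 - 135)*(-60 - 29))*(-209)) = -309732*(-1/260906) - (346 + (24*(-89))*(-209)) = 154866/130453 - (346 - 2136*(-209)) = 154866/130453 - (346 + 446424) = 154866/130453 - 1*446770 = 154866/130453 - 446770 = -58282331944/130453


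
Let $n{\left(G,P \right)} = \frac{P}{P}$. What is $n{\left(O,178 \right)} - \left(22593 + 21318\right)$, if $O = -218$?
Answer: $-43910$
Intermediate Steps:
$n{\left(G,P \right)} = 1$
$n{\left(O,178 \right)} - \left(22593 + 21318\right) = 1 - \left(22593 + 21318\right) = 1 - 43911 = -43910$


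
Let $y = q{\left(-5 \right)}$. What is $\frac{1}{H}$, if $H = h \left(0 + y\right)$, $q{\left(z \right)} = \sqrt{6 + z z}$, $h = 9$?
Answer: $\frac{\sqrt{31}}{279} \approx 0.019956$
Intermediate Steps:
$q{\left(z \right)} = \sqrt{6 + z^{2}}$
$y = \sqrt{31}$ ($y = \sqrt{6 + \left(-5\right)^{2}} = \sqrt{6 + 25} = \sqrt{31} \approx 5.5678$)
$H = 9 \sqrt{31}$ ($H = 9 \left(0 + \sqrt{31}\right) = 9 \sqrt{31} \approx 50.11$)
$\frac{1}{H} = \frac{1}{9 \sqrt{31}} = \frac{\sqrt{31}}{279}$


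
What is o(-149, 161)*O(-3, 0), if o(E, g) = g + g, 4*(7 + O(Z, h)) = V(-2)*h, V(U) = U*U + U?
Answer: -2254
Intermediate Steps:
V(U) = U + U**2 (V(U) = U**2 + U = U + U**2)
O(Z, h) = -7 + h/2 (O(Z, h) = -7 + ((-2*(1 - 2))*h)/4 = -7 + ((-2*(-1))*h)/4 = -7 + (2*h)/4 = -7 + h/2)
o(E, g) = 2*g
o(-149, 161)*O(-3, 0) = (2*161)*(-7 + (1/2)*0) = 322*(-7 + 0) = 322*(-7) = -2254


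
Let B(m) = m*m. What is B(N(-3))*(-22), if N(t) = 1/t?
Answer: -22/9 ≈ -2.4444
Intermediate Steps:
B(m) = m**2
B(N(-3))*(-22) = (1/(-3))**2*(-22) = (-1/3)**2*(-22) = (1/9)*(-22) = -22/9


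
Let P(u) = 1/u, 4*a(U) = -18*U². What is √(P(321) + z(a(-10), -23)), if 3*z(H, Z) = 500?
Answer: √17173821/321 ≈ 12.910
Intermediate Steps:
a(U) = -9*U²/2 (a(U) = (-18*U²)/4 = -9*U²/2)
z(H, Z) = 500/3 (z(H, Z) = (⅓)*500 = 500/3)
√(P(321) + z(a(-10), -23)) = √(1/321 + 500/3) = √(53501/321) = √17173821/321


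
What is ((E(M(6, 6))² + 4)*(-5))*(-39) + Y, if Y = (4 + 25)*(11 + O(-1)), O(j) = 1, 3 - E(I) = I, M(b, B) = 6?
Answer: 2883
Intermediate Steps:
E(I) = 3 - I
Y = 348 (Y = (4 + 25)*(11 + 1) = 29*12 = 348)
((E(M(6, 6))² + 4)*(-5))*(-39) + Y = (((3 - 1*6)² + 4)*(-5))*(-39) + 348 = (((3 - 6)² + 4)*(-5))*(-39) + 348 = (((-3)² + 4)*(-5))*(-39) + 348 = ((9 + 4)*(-5))*(-39) + 348 = (13*(-5))*(-39) + 348 = -65*(-39) + 348 = 2535 + 348 = 2883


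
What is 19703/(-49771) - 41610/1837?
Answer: -2107165721/91429327 ≈ -23.047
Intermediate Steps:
19703/(-49771) - 41610/1837 = 19703*(-1/49771) - 41610*1/1837 = -19703/49771 - 41610/1837 = -2107165721/91429327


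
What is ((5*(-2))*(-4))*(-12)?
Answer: -480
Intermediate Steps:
((5*(-2))*(-4))*(-12) = -10*(-4)*(-12) = 40*(-12) = -480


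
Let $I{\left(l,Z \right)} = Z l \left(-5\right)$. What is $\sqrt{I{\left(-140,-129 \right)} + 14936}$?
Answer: $2 i \sqrt{18841} \approx 274.52 i$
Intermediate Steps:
$I{\left(l,Z \right)} = - 5 Z l$
$\sqrt{I{\left(-140,-129 \right)} + 14936} = \sqrt{\left(-5\right) \left(-129\right) \left(-140\right) + 14936} = \sqrt{-90300 + 14936} = \sqrt{-75364} = 2 i \sqrt{18841}$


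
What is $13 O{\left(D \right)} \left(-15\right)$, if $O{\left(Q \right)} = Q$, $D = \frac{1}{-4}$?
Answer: $\frac{195}{4} \approx 48.75$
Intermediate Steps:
$D = - \frac{1}{4} \approx -0.25$
$13 O{\left(D \right)} \left(-15\right) = 13 \left(- \frac{1}{4}\right) \left(-15\right) = \left(- \frac{13}{4}\right) \left(-15\right) = \frac{195}{4}$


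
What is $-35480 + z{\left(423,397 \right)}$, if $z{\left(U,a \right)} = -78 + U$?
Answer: $-35135$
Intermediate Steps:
$-35480 + z{\left(423,397 \right)} = -35480 + \left(-78 + 423\right) = -35480 + 345 = -35135$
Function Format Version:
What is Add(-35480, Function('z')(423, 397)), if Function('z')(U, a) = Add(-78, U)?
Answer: -35135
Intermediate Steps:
Add(-35480, Function('z')(423, 397)) = Add(-35480, Add(-78, 423)) = Add(-35480, 345) = -35135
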